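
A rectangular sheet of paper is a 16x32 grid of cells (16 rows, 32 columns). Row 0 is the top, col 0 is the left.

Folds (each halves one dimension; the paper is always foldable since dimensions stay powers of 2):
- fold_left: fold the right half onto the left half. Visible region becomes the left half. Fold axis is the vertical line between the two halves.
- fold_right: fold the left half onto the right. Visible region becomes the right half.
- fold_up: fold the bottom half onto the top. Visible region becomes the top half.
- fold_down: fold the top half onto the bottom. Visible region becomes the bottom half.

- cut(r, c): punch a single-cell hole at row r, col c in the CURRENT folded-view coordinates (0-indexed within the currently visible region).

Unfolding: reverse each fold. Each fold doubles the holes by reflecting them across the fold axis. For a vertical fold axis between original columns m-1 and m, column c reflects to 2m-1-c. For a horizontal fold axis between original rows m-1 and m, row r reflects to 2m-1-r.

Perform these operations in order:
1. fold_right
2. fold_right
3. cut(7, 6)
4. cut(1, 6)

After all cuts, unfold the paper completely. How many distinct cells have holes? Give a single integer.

Op 1 fold_right: fold axis v@16; visible region now rows[0,16) x cols[16,32) = 16x16
Op 2 fold_right: fold axis v@24; visible region now rows[0,16) x cols[24,32) = 16x8
Op 3 cut(7, 6): punch at orig (7,30); cuts so far [(7, 30)]; region rows[0,16) x cols[24,32) = 16x8
Op 4 cut(1, 6): punch at orig (1,30); cuts so far [(1, 30), (7, 30)]; region rows[0,16) x cols[24,32) = 16x8
Unfold 1 (reflect across v@24): 4 holes -> [(1, 17), (1, 30), (7, 17), (7, 30)]
Unfold 2 (reflect across v@16): 8 holes -> [(1, 1), (1, 14), (1, 17), (1, 30), (7, 1), (7, 14), (7, 17), (7, 30)]

Answer: 8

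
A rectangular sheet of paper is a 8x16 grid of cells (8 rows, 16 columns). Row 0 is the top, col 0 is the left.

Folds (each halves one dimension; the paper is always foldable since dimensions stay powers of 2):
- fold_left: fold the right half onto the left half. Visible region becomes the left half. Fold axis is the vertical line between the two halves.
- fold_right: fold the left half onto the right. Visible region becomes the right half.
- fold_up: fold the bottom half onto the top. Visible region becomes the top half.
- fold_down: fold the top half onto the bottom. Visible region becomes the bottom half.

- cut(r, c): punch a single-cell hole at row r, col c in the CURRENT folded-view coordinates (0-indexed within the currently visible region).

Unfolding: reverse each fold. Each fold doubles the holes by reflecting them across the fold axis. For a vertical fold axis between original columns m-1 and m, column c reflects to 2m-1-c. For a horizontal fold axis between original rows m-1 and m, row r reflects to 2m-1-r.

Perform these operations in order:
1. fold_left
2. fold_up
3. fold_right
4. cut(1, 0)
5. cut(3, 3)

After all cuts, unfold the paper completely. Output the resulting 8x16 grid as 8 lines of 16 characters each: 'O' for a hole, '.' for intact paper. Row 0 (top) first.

Answer: ................
...OO......OO...
................
O......OO......O
O......OO......O
................
...OO......OO...
................

Derivation:
Op 1 fold_left: fold axis v@8; visible region now rows[0,8) x cols[0,8) = 8x8
Op 2 fold_up: fold axis h@4; visible region now rows[0,4) x cols[0,8) = 4x8
Op 3 fold_right: fold axis v@4; visible region now rows[0,4) x cols[4,8) = 4x4
Op 4 cut(1, 0): punch at orig (1,4); cuts so far [(1, 4)]; region rows[0,4) x cols[4,8) = 4x4
Op 5 cut(3, 3): punch at orig (3,7); cuts so far [(1, 4), (3, 7)]; region rows[0,4) x cols[4,8) = 4x4
Unfold 1 (reflect across v@4): 4 holes -> [(1, 3), (1, 4), (3, 0), (3, 7)]
Unfold 2 (reflect across h@4): 8 holes -> [(1, 3), (1, 4), (3, 0), (3, 7), (4, 0), (4, 7), (6, 3), (6, 4)]
Unfold 3 (reflect across v@8): 16 holes -> [(1, 3), (1, 4), (1, 11), (1, 12), (3, 0), (3, 7), (3, 8), (3, 15), (4, 0), (4, 7), (4, 8), (4, 15), (6, 3), (6, 4), (6, 11), (6, 12)]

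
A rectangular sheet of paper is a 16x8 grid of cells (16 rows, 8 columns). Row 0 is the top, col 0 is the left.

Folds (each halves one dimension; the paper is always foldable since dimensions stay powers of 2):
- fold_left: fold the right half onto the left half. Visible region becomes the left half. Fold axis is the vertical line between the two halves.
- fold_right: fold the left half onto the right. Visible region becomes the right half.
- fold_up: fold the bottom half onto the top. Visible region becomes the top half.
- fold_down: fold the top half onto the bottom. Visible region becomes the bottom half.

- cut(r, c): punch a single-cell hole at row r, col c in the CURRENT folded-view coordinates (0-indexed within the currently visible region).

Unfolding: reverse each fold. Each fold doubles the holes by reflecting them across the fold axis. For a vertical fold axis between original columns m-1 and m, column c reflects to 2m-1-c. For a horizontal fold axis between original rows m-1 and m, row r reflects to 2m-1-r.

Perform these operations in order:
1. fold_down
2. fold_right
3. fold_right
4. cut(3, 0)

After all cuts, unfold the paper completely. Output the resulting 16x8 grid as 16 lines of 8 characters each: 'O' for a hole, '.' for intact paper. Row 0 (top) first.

Answer: ........
........
........
........
.OO..OO.
........
........
........
........
........
........
.OO..OO.
........
........
........
........

Derivation:
Op 1 fold_down: fold axis h@8; visible region now rows[8,16) x cols[0,8) = 8x8
Op 2 fold_right: fold axis v@4; visible region now rows[8,16) x cols[4,8) = 8x4
Op 3 fold_right: fold axis v@6; visible region now rows[8,16) x cols[6,8) = 8x2
Op 4 cut(3, 0): punch at orig (11,6); cuts so far [(11, 6)]; region rows[8,16) x cols[6,8) = 8x2
Unfold 1 (reflect across v@6): 2 holes -> [(11, 5), (11, 6)]
Unfold 2 (reflect across v@4): 4 holes -> [(11, 1), (11, 2), (11, 5), (11, 6)]
Unfold 3 (reflect across h@8): 8 holes -> [(4, 1), (4, 2), (4, 5), (4, 6), (11, 1), (11, 2), (11, 5), (11, 6)]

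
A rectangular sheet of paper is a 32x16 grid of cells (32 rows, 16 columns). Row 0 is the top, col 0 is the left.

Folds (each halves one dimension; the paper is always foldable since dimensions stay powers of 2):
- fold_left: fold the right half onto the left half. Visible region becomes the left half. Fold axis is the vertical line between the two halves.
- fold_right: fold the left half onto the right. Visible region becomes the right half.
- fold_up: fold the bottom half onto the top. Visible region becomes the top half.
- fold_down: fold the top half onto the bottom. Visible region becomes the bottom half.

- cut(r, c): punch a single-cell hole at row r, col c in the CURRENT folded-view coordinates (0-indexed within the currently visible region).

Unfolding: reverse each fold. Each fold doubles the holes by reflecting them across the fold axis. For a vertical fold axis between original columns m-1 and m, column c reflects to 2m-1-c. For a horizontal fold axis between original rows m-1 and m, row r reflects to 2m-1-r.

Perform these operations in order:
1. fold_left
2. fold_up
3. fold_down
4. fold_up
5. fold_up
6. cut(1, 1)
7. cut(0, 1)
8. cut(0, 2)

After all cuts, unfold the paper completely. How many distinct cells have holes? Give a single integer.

Op 1 fold_left: fold axis v@8; visible region now rows[0,32) x cols[0,8) = 32x8
Op 2 fold_up: fold axis h@16; visible region now rows[0,16) x cols[0,8) = 16x8
Op 3 fold_down: fold axis h@8; visible region now rows[8,16) x cols[0,8) = 8x8
Op 4 fold_up: fold axis h@12; visible region now rows[8,12) x cols[0,8) = 4x8
Op 5 fold_up: fold axis h@10; visible region now rows[8,10) x cols[0,8) = 2x8
Op 6 cut(1, 1): punch at orig (9,1); cuts so far [(9, 1)]; region rows[8,10) x cols[0,8) = 2x8
Op 7 cut(0, 1): punch at orig (8,1); cuts so far [(8, 1), (9, 1)]; region rows[8,10) x cols[0,8) = 2x8
Op 8 cut(0, 2): punch at orig (8,2); cuts so far [(8, 1), (8, 2), (9, 1)]; region rows[8,10) x cols[0,8) = 2x8
Unfold 1 (reflect across h@10): 6 holes -> [(8, 1), (8, 2), (9, 1), (10, 1), (11, 1), (11, 2)]
Unfold 2 (reflect across h@12): 12 holes -> [(8, 1), (8, 2), (9, 1), (10, 1), (11, 1), (11, 2), (12, 1), (12, 2), (13, 1), (14, 1), (15, 1), (15, 2)]
Unfold 3 (reflect across h@8): 24 holes -> [(0, 1), (0, 2), (1, 1), (2, 1), (3, 1), (3, 2), (4, 1), (4, 2), (5, 1), (6, 1), (7, 1), (7, 2), (8, 1), (8, 2), (9, 1), (10, 1), (11, 1), (11, 2), (12, 1), (12, 2), (13, 1), (14, 1), (15, 1), (15, 2)]
Unfold 4 (reflect across h@16): 48 holes -> [(0, 1), (0, 2), (1, 1), (2, 1), (3, 1), (3, 2), (4, 1), (4, 2), (5, 1), (6, 1), (7, 1), (7, 2), (8, 1), (8, 2), (9, 1), (10, 1), (11, 1), (11, 2), (12, 1), (12, 2), (13, 1), (14, 1), (15, 1), (15, 2), (16, 1), (16, 2), (17, 1), (18, 1), (19, 1), (19, 2), (20, 1), (20, 2), (21, 1), (22, 1), (23, 1), (23, 2), (24, 1), (24, 2), (25, 1), (26, 1), (27, 1), (27, 2), (28, 1), (28, 2), (29, 1), (30, 1), (31, 1), (31, 2)]
Unfold 5 (reflect across v@8): 96 holes -> [(0, 1), (0, 2), (0, 13), (0, 14), (1, 1), (1, 14), (2, 1), (2, 14), (3, 1), (3, 2), (3, 13), (3, 14), (4, 1), (4, 2), (4, 13), (4, 14), (5, 1), (5, 14), (6, 1), (6, 14), (7, 1), (7, 2), (7, 13), (7, 14), (8, 1), (8, 2), (8, 13), (8, 14), (9, 1), (9, 14), (10, 1), (10, 14), (11, 1), (11, 2), (11, 13), (11, 14), (12, 1), (12, 2), (12, 13), (12, 14), (13, 1), (13, 14), (14, 1), (14, 14), (15, 1), (15, 2), (15, 13), (15, 14), (16, 1), (16, 2), (16, 13), (16, 14), (17, 1), (17, 14), (18, 1), (18, 14), (19, 1), (19, 2), (19, 13), (19, 14), (20, 1), (20, 2), (20, 13), (20, 14), (21, 1), (21, 14), (22, 1), (22, 14), (23, 1), (23, 2), (23, 13), (23, 14), (24, 1), (24, 2), (24, 13), (24, 14), (25, 1), (25, 14), (26, 1), (26, 14), (27, 1), (27, 2), (27, 13), (27, 14), (28, 1), (28, 2), (28, 13), (28, 14), (29, 1), (29, 14), (30, 1), (30, 14), (31, 1), (31, 2), (31, 13), (31, 14)]

Answer: 96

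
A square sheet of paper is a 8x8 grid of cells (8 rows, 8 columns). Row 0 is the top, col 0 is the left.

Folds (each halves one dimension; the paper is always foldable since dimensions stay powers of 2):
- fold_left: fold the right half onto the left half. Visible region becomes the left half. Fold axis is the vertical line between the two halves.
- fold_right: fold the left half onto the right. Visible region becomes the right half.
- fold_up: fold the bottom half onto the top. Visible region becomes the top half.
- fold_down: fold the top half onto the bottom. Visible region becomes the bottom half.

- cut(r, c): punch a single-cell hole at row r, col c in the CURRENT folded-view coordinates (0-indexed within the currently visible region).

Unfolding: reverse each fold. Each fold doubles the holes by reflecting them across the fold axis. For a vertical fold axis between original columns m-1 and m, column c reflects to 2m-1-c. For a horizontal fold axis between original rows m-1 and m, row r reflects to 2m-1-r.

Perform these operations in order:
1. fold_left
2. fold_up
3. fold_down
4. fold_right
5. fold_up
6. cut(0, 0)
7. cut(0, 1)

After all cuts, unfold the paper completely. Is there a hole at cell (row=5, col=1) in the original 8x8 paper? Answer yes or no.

Answer: yes

Derivation:
Op 1 fold_left: fold axis v@4; visible region now rows[0,8) x cols[0,4) = 8x4
Op 2 fold_up: fold axis h@4; visible region now rows[0,4) x cols[0,4) = 4x4
Op 3 fold_down: fold axis h@2; visible region now rows[2,4) x cols[0,4) = 2x4
Op 4 fold_right: fold axis v@2; visible region now rows[2,4) x cols[2,4) = 2x2
Op 5 fold_up: fold axis h@3; visible region now rows[2,3) x cols[2,4) = 1x2
Op 6 cut(0, 0): punch at orig (2,2); cuts so far [(2, 2)]; region rows[2,3) x cols[2,4) = 1x2
Op 7 cut(0, 1): punch at orig (2,3); cuts so far [(2, 2), (2, 3)]; region rows[2,3) x cols[2,4) = 1x2
Unfold 1 (reflect across h@3): 4 holes -> [(2, 2), (2, 3), (3, 2), (3, 3)]
Unfold 2 (reflect across v@2): 8 holes -> [(2, 0), (2, 1), (2, 2), (2, 3), (3, 0), (3, 1), (3, 2), (3, 3)]
Unfold 3 (reflect across h@2): 16 holes -> [(0, 0), (0, 1), (0, 2), (0, 3), (1, 0), (1, 1), (1, 2), (1, 3), (2, 0), (2, 1), (2, 2), (2, 3), (3, 0), (3, 1), (3, 2), (3, 3)]
Unfold 4 (reflect across h@4): 32 holes -> [(0, 0), (0, 1), (0, 2), (0, 3), (1, 0), (1, 1), (1, 2), (1, 3), (2, 0), (2, 1), (2, 2), (2, 3), (3, 0), (3, 1), (3, 2), (3, 3), (4, 0), (4, 1), (4, 2), (4, 3), (5, 0), (5, 1), (5, 2), (5, 3), (6, 0), (6, 1), (6, 2), (6, 3), (7, 0), (7, 1), (7, 2), (7, 3)]
Unfold 5 (reflect across v@4): 64 holes -> [(0, 0), (0, 1), (0, 2), (0, 3), (0, 4), (0, 5), (0, 6), (0, 7), (1, 0), (1, 1), (1, 2), (1, 3), (1, 4), (1, 5), (1, 6), (1, 7), (2, 0), (2, 1), (2, 2), (2, 3), (2, 4), (2, 5), (2, 6), (2, 7), (3, 0), (3, 1), (3, 2), (3, 3), (3, 4), (3, 5), (3, 6), (3, 7), (4, 0), (4, 1), (4, 2), (4, 3), (4, 4), (4, 5), (4, 6), (4, 7), (5, 0), (5, 1), (5, 2), (5, 3), (5, 4), (5, 5), (5, 6), (5, 7), (6, 0), (6, 1), (6, 2), (6, 3), (6, 4), (6, 5), (6, 6), (6, 7), (7, 0), (7, 1), (7, 2), (7, 3), (7, 4), (7, 5), (7, 6), (7, 7)]
Holes: [(0, 0), (0, 1), (0, 2), (0, 3), (0, 4), (0, 5), (0, 6), (0, 7), (1, 0), (1, 1), (1, 2), (1, 3), (1, 4), (1, 5), (1, 6), (1, 7), (2, 0), (2, 1), (2, 2), (2, 3), (2, 4), (2, 5), (2, 6), (2, 7), (3, 0), (3, 1), (3, 2), (3, 3), (3, 4), (3, 5), (3, 6), (3, 7), (4, 0), (4, 1), (4, 2), (4, 3), (4, 4), (4, 5), (4, 6), (4, 7), (5, 0), (5, 1), (5, 2), (5, 3), (5, 4), (5, 5), (5, 6), (5, 7), (6, 0), (6, 1), (6, 2), (6, 3), (6, 4), (6, 5), (6, 6), (6, 7), (7, 0), (7, 1), (7, 2), (7, 3), (7, 4), (7, 5), (7, 6), (7, 7)]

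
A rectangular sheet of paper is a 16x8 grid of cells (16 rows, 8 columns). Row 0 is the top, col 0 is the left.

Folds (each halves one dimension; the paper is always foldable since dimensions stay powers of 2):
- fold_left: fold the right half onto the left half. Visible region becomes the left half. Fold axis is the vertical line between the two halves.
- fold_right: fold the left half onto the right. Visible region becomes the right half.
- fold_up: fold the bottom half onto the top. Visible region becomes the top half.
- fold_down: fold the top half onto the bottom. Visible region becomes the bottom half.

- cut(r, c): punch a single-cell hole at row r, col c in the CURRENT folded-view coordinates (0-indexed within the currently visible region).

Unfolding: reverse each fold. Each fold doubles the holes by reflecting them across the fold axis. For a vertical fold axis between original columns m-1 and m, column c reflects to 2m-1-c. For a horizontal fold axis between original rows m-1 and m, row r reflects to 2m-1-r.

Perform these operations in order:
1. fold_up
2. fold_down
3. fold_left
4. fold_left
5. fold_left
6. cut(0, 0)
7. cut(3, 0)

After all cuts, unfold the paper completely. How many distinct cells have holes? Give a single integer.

Op 1 fold_up: fold axis h@8; visible region now rows[0,8) x cols[0,8) = 8x8
Op 2 fold_down: fold axis h@4; visible region now rows[4,8) x cols[0,8) = 4x8
Op 3 fold_left: fold axis v@4; visible region now rows[4,8) x cols[0,4) = 4x4
Op 4 fold_left: fold axis v@2; visible region now rows[4,8) x cols[0,2) = 4x2
Op 5 fold_left: fold axis v@1; visible region now rows[4,8) x cols[0,1) = 4x1
Op 6 cut(0, 0): punch at orig (4,0); cuts so far [(4, 0)]; region rows[4,8) x cols[0,1) = 4x1
Op 7 cut(3, 0): punch at orig (7,0); cuts so far [(4, 0), (7, 0)]; region rows[4,8) x cols[0,1) = 4x1
Unfold 1 (reflect across v@1): 4 holes -> [(4, 0), (4, 1), (7, 0), (7, 1)]
Unfold 2 (reflect across v@2): 8 holes -> [(4, 0), (4, 1), (4, 2), (4, 3), (7, 0), (7, 1), (7, 2), (7, 3)]
Unfold 3 (reflect across v@4): 16 holes -> [(4, 0), (4, 1), (4, 2), (4, 3), (4, 4), (4, 5), (4, 6), (4, 7), (7, 0), (7, 1), (7, 2), (7, 3), (7, 4), (7, 5), (7, 6), (7, 7)]
Unfold 4 (reflect across h@4): 32 holes -> [(0, 0), (0, 1), (0, 2), (0, 3), (0, 4), (0, 5), (0, 6), (0, 7), (3, 0), (3, 1), (3, 2), (3, 3), (3, 4), (3, 5), (3, 6), (3, 7), (4, 0), (4, 1), (4, 2), (4, 3), (4, 4), (4, 5), (4, 6), (4, 7), (7, 0), (7, 1), (7, 2), (7, 3), (7, 4), (7, 5), (7, 6), (7, 7)]
Unfold 5 (reflect across h@8): 64 holes -> [(0, 0), (0, 1), (0, 2), (0, 3), (0, 4), (0, 5), (0, 6), (0, 7), (3, 0), (3, 1), (3, 2), (3, 3), (3, 4), (3, 5), (3, 6), (3, 7), (4, 0), (4, 1), (4, 2), (4, 3), (4, 4), (4, 5), (4, 6), (4, 7), (7, 0), (7, 1), (7, 2), (7, 3), (7, 4), (7, 5), (7, 6), (7, 7), (8, 0), (8, 1), (8, 2), (8, 3), (8, 4), (8, 5), (8, 6), (8, 7), (11, 0), (11, 1), (11, 2), (11, 3), (11, 4), (11, 5), (11, 6), (11, 7), (12, 0), (12, 1), (12, 2), (12, 3), (12, 4), (12, 5), (12, 6), (12, 7), (15, 0), (15, 1), (15, 2), (15, 3), (15, 4), (15, 5), (15, 6), (15, 7)]

Answer: 64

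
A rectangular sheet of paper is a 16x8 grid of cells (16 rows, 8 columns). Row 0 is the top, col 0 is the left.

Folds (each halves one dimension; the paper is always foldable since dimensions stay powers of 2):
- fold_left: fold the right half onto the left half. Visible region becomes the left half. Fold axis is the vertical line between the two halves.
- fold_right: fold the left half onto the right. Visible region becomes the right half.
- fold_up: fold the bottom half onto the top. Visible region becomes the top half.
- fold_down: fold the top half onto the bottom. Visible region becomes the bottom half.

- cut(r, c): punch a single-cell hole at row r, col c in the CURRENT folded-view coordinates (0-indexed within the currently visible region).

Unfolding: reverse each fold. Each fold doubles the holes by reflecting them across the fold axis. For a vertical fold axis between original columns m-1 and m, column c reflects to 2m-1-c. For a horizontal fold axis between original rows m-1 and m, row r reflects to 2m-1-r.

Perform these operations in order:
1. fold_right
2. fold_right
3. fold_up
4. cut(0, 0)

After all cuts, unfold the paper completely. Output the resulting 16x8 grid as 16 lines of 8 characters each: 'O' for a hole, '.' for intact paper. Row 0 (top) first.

Op 1 fold_right: fold axis v@4; visible region now rows[0,16) x cols[4,8) = 16x4
Op 2 fold_right: fold axis v@6; visible region now rows[0,16) x cols[6,8) = 16x2
Op 3 fold_up: fold axis h@8; visible region now rows[0,8) x cols[6,8) = 8x2
Op 4 cut(0, 0): punch at orig (0,6); cuts so far [(0, 6)]; region rows[0,8) x cols[6,8) = 8x2
Unfold 1 (reflect across h@8): 2 holes -> [(0, 6), (15, 6)]
Unfold 2 (reflect across v@6): 4 holes -> [(0, 5), (0, 6), (15, 5), (15, 6)]
Unfold 3 (reflect across v@4): 8 holes -> [(0, 1), (0, 2), (0, 5), (0, 6), (15, 1), (15, 2), (15, 5), (15, 6)]

Answer: .OO..OO.
........
........
........
........
........
........
........
........
........
........
........
........
........
........
.OO..OO.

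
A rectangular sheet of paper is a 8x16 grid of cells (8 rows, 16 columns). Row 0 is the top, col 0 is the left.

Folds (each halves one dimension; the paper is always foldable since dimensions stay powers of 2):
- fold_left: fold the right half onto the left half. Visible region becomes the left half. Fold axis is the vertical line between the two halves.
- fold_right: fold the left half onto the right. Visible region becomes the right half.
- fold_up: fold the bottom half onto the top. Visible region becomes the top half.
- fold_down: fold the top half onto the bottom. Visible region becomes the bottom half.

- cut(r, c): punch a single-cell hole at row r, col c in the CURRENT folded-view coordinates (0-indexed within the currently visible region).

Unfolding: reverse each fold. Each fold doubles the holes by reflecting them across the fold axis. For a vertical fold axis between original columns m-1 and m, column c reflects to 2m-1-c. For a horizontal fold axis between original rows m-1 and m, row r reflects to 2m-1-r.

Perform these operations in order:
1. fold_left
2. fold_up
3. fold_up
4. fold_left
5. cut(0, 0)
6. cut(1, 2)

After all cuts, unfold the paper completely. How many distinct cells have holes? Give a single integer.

Op 1 fold_left: fold axis v@8; visible region now rows[0,8) x cols[0,8) = 8x8
Op 2 fold_up: fold axis h@4; visible region now rows[0,4) x cols[0,8) = 4x8
Op 3 fold_up: fold axis h@2; visible region now rows[0,2) x cols[0,8) = 2x8
Op 4 fold_left: fold axis v@4; visible region now rows[0,2) x cols[0,4) = 2x4
Op 5 cut(0, 0): punch at orig (0,0); cuts so far [(0, 0)]; region rows[0,2) x cols[0,4) = 2x4
Op 6 cut(1, 2): punch at orig (1,2); cuts so far [(0, 0), (1, 2)]; region rows[0,2) x cols[0,4) = 2x4
Unfold 1 (reflect across v@4): 4 holes -> [(0, 0), (0, 7), (1, 2), (1, 5)]
Unfold 2 (reflect across h@2): 8 holes -> [(0, 0), (0, 7), (1, 2), (1, 5), (2, 2), (2, 5), (3, 0), (3, 7)]
Unfold 3 (reflect across h@4): 16 holes -> [(0, 0), (0, 7), (1, 2), (1, 5), (2, 2), (2, 5), (3, 0), (3, 7), (4, 0), (4, 7), (5, 2), (5, 5), (6, 2), (6, 5), (7, 0), (7, 7)]
Unfold 4 (reflect across v@8): 32 holes -> [(0, 0), (0, 7), (0, 8), (0, 15), (1, 2), (1, 5), (1, 10), (1, 13), (2, 2), (2, 5), (2, 10), (2, 13), (3, 0), (3, 7), (3, 8), (3, 15), (4, 0), (4, 7), (4, 8), (4, 15), (5, 2), (5, 5), (5, 10), (5, 13), (6, 2), (6, 5), (6, 10), (6, 13), (7, 0), (7, 7), (7, 8), (7, 15)]

Answer: 32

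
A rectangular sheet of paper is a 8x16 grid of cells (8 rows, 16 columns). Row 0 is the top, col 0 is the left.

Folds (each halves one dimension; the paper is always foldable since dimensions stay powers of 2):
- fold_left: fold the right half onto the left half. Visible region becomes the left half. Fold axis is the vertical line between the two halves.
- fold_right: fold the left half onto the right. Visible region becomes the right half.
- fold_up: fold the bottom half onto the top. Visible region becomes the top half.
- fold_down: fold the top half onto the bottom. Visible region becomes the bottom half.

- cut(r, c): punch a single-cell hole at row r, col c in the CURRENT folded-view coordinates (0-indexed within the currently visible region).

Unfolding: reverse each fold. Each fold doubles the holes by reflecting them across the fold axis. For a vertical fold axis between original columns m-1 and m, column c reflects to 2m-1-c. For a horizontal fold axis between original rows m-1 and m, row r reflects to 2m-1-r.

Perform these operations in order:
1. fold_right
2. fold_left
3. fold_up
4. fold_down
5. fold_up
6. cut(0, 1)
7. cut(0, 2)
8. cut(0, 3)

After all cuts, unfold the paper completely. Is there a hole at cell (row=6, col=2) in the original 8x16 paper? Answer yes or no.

Op 1 fold_right: fold axis v@8; visible region now rows[0,8) x cols[8,16) = 8x8
Op 2 fold_left: fold axis v@12; visible region now rows[0,8) x cols[8,12) = 8x4
Op 3 fold_up: fold axis h@4; visible region now rows[0,4) x cols[8,12) = 4x4
Op 4 fold_down: fold axis h@2; visible region now rows[2,4) x cols[8,12) = 2x4
Op 5 fold_up: fold axis h@3; visible region now rows[2,3) x cols[8,12) = 1x4
Op 6 cut(0, 1): punch at orig (2,9); cuts so far [(2, 9)]; region rows[2,3) x cols[8,12) = 1x4
Op 7 cut(0, 2): punch at orig (2,10); cuts so far [(2, 9), (2, 10)]; region rows[2,3) x cols[8,12) = 1x4
Op 8 cut(0, 3): punch at orig (2,11); cuts so far [(2, 9), (2, 10), (2, 11)]; region rows[2,3) x cols[8,12) = 1x4
Unfold 1 (reflect across h@3): 6 holes -> [(2, 9), (2, 10), (2, 11), (3, 9), (3, 10), (3, 11)]
Unfold 2 (reflect across h@2): 12 holes -> [(0, 9), (0, 10), (0, 11), (1, 9), (1, 10), (1, 11), (2, 9), (2, 10), (2, 11), (3, 9), (3, 10), (3, 11)]
Unfold 3 (reflect across h@4): 24 holes -> [(0, 9), (0, 10), (0, 11), (1, 9), (1, 10), (1, 11), (2, 9), (2, 10), (2, 11), (3, 9), (3, 10), (3, 11), (4, 9), (4, 10), (4, 11), (5, 9), (5, 10), (5, 11), (6, 9), (6, 10), (6, 11), (7, 9), (7, 10), (7, 11)]
Unfold 4 (reflect across v@12): 48 holes -> [(0, 9), (0, 10), (0, 11), (0, 12), (0, 13), (0, 14), (1, 9), (1, 10), (1, 11), (1, 12), (1, 13), (1, 14), (2, 9), (2, 10), (2, 11), (2, 12), (2, 13), (2, 14), (3, 9), (3, 10), (3, 11), (3, 12), (3, 13), (3, 14), (4, 9), (4, 10), (4, 11), (4, 12), (4, 13), (4, 14), (5, 9), (5, 10), (5, 11), (5, 12), (5, 13), (5, 14), (6, 9), (6, 10), (6, 11), (6, 12), (6, 13), (6, 14), (7, 9), (7, 10), (7, 11), (7, 12), (7, 13), (7, 14)]
Unfold 5 (reflect across v@8): 96 holes -> [(0, 1), (0, 2), (0, 3), (0, 4), (0, 5), (0, 6), (0, 9), (0, 10), (0, 11), (0, 12), (0, 13), (0, 14), (1, 1), (1, 2), (1, 3), (1, 4), (1, 5), (1, 6), (1, 9), (1, 10), (1, 11), (1, 12), (1, 13), (1, 14), (2, 1), (2, 2), (2, 3), (2, 4), (2, 5), (2, 6), (2, 9), (2, 10), (2, 11), (2, 12), (2, 13), (2, 14), (3, 1), (3, 2), (3, 3), (3, 4), (3, 5), (3, 6), (3, 9), (3, 10), (3, 11), (3, 12), (3, 13), (3, 14), (4, 1), (4, 2), (4, 3), (4, 4), (4, 5), (4, 6), (4, 9), (4, 10), (4, 11), (4, 12), (4, 13), (4, 14), (5, 1), (5, 2), (5, 3), (5, 4), (5, 5), (5, 6), (5, 9), (5, 10), (5, 11), (5, 12), (5, 13), (5, 14), (6, 1), (6, 2), (6, 3), (6, 4), (6, 5), (6, 6), (6, 9), (6, 10), (6, 11), (6, 12), (6, 13), (6, 14), (7, 1), (7, 2), (7, 3), (7, 4), (7, 5), (7, 6), (7, 9), (7, 10), (7, 11), (7, 12), (7, 13), (7, 14)]
Holes: [(0, 1), (0, 2), (0, 3), (0, 4), (0, 5), (0, 6), (0, 9), (0, 10), (0, 11), (0, 12), (0, 13), (0, 14), (1, 1), (1, 2), (1, 3), (1, 4), (1, 5), (1, 6), (1, 9), (1, 10), (1, 11), (1, 12), (1, 13), (1, 14), (2, 1), (2, 2), (2, 3), (2, 4), (2, 5), (2, 6), (2, 9), (2, 10), (2, 11), (2, 12), (2, 13), (2, 14), (3, 1), (3, 2), (3, 3), (3, 4), (3, 5), (3, 6), (3, 9), (3, 10), (3, 11), (3, 12), (3, 13), (3, 14), (4, 1), (4, 2), (4, 3), (4, 4), (4, 5), (4, 6), (4, 9), (4, 10), (4, 11), (4, 12), (4, 13), (4, 14), (5, 1), (5, 2), (5, 3), (5, 4), (5, 5), (5, 6), (5, 9), (5, 10), (5, 11), (5, 12), (5, 13), (5, 14), (6, 1), (6, 2), (6, 3), (6, 4), (6, 5), (6, 6), (6, 9), (6, 10), (6, 11), (6, 12), (6, 13), (6, 14), (7, 1), (7, 2), (7, 3), (7, 4), (7, 5), (7, 6), (7, 9), (7, 10), (7, 11), (7, 12), (7, 13), (7, 14)]

Answer: yes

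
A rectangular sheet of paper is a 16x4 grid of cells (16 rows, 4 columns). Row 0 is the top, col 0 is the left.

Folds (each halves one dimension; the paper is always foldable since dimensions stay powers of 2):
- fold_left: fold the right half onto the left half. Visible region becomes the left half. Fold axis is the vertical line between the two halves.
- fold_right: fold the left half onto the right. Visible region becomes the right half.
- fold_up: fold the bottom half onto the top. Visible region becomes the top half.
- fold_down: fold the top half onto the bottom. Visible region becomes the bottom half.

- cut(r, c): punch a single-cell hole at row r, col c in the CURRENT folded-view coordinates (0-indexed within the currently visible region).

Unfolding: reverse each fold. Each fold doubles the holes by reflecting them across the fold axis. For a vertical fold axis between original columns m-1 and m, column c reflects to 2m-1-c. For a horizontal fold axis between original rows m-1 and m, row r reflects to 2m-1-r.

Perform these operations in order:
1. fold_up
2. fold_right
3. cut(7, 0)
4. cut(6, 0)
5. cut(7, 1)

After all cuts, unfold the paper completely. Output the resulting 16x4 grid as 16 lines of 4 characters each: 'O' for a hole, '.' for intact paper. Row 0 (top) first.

Answer: ....
....
....
....
....
....
.OO.
OOOO
OOOO
.OO.
....
....
....
....
....
....

Derivation:
Op 1 fold_up: fold axis h@8; visible region now rows[0,8) x cols[0,4) = 8x4
Op 2 fold_right: fold axis v@2; visible region now rows[0,8) x cols[2,4) = 8x2
Op 3 cut(7, 0): punch at orig (7,2); cuts so far [(7, 2)]; region rows[0,8) x cols[2,4) = 8x2
Op 4 cut(6, 0): punch at orig (6,2); cuts so far [(6, 2), (7, 2)]; region rows[0,8) x cols[2,4) = 8x2
Op 5 cut(7, 1): punch at orig (7,3); cuts so far [(6, 2), (7, 2), (7, 3)]; region rows[0,8) x cols[2,4) = 8x2
Unfold 1 (reflect across v@2): 6 holes -> [(6, 1), (6, 2), (7, 0), (7, 1), (7, 2), (7, 3)]
Unfold 2 (reflect across h@8): 12 holes -> [(6, 1), (6, 2), (7, 0), (7, 1), (7, 2), (7, 3), (8, 0), (8, 1), (8, 2), (8, 3), (9, 1), (9, 2)]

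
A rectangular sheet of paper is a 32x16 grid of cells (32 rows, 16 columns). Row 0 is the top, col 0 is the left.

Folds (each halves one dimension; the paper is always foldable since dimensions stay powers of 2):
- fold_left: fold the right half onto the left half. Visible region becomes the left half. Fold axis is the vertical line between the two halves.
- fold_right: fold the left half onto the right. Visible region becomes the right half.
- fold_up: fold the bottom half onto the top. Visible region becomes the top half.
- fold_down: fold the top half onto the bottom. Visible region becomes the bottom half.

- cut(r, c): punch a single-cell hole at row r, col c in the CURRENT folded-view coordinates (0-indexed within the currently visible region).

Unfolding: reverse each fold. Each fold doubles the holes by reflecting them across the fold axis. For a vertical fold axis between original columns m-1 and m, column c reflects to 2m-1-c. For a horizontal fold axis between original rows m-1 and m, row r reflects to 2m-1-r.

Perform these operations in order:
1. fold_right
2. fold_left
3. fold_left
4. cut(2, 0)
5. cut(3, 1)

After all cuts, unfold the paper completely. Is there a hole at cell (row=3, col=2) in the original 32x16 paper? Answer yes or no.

Answer: yes

Derivation:
Op 1 fold_right: fold axis v@8; visible region now rows[0,32) x cols[8,16) = 32x8
Op 2 fold_left: fold axis v@12; visible region now rows[0,32) x cols[8,12) = 32x4
Op 3 fold_left: fold axis v@10; visible region now rows[0,32) x cols[8,10) = 32x2
Op 4 cut(2, 0): punch at orig (2,8); cuts so far [(2, 8)]; region rows[0,32) x cols[8,10) = 32x2
Op 5 cut(3, 1): punch at orig (3,9); cuts so far [(2, 8), (3, 9)]; region rows[0,32) x cols[8,10) = 32x2
Unfold 1 (reflect across v@10): 4 holes -> [(2, 8), (2, 11), (3, 9), (3, 10)]
Unfold 2 (reflect across v@12): 8 holes -> [(2, 8), (2, 11), (2, 12), (2, 15), (3, 9), (3, 10), (3, 13), (3, 14)]
Unfold 3 (reflect across v@8): 16 holes -> [(2, 0), (2, 3), (2, 4), (2, 7), (2, 8), (2, 11), (2, 12), (2, 15), (3, 1), (3, 2), (3, 5), (3, 6), (3, 9), (3, 10), (3, 13), (3, 14)]
Holes: [(2, 0), (2, 3), (2, 4), (2, 7), (2, 8), (2, 11), (2, 12), (2, 15), (3, 1), (3, 2), (3, 5), (3, 6), (3, 9), (3, 10), (3, 13), (3, 14)]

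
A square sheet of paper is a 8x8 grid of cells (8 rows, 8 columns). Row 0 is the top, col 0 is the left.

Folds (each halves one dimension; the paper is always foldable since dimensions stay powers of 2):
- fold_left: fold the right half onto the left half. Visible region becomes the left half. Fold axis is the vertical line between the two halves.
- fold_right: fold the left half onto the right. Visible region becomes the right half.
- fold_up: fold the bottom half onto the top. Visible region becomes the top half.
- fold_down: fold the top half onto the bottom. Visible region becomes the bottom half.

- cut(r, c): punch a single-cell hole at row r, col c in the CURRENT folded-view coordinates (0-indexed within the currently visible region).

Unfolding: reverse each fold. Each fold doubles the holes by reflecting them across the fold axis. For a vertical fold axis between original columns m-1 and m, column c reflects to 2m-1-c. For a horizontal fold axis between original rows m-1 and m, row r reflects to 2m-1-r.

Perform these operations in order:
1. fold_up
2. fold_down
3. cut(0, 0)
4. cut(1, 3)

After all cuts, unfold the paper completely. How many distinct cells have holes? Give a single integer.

Answer: 8

Derivation:
Op 1 fold_up: fold axis h@4; visible region now rows[0,4) x cols[0,8) = 4x8
Op 2 fold_down: fold axis h@2; visible region now rows[2,4) x cols[0,8) = 2x8
Op 3 cut(0, 0): punch at orig (2,0); cuts so far [(2, 0)]; region rows[2,4) x cols[0,8) = 2x8
Op 4 cut(1, 3): punch at orig (3,3); cuts so far [(2, 0), (3, 3)]; region rows[2,4) x cols[0,8) = 2x8
Unfold 1 (reflect across h@2): 4 holes -> [(0, 3), (1, 0), (2, 0), (3, 3)]
Unfold 2 (reflect across h@4): 8 holes -> [(0, 3), (1, 0), (2, 0), (3, 3), (4, 3), (5, 0), (6, 0), (7, 3)]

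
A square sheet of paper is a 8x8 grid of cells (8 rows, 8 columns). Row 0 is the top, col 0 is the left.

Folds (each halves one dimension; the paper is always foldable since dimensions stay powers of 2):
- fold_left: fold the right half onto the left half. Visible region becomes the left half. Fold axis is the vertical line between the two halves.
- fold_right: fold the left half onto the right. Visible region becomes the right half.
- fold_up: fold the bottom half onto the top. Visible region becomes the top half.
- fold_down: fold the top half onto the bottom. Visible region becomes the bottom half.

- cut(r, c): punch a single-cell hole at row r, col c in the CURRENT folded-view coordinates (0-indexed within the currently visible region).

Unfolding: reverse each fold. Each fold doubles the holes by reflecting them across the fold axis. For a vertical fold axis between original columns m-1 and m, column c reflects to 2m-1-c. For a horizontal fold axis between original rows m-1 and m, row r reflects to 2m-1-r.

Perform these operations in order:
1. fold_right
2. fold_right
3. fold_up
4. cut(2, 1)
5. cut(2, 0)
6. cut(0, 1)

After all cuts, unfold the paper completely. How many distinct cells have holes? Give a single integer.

Answer: 24

Derivation:
Op 1 fold_right: fold axis v@4; visible region now rows[0,8) x cols[4,8) = 8x4
Op 2 fold_right: fold axis v@6; visible region now rows[0,8) x cols[6,8) = 8x2
Op 3 fold_up: fold axis h@4; visible region now rows[0,4) x cols[6,8) = 4x2
Op 4 cut(2, 1): punch at orig (2,7); cuts so far [(2, 7)]; region rows[0,4) x cols[6,8) = 4x2
Op 5 cut(2, 0): punch at orig (2,6); cuts so far [(2, 6), (2, 7)]; region rows[0,4) x cols[6,8) = 4x2
Op 6 cut(0, 1): punch at orig (0,7); cuts so far [(0, 7), (2, 6), (2, 7)]; region rows[0,4) x cols[6,8) = 4x2
Unfold 1 (reflect across h@4): 6 holes -> [(0, 7), (2, 6), (2, 7), (5, 6), (5, 7), (7, 7)]
Unfold 2 (reflect across v@6): 12 holes -> [(0, 4), (0, 7), (2, 4), (2, 5), (2, 6), (2, 7), (5, 4), (5, 5), (5, 6), (5, 7), (7, 4), (7, 7)]
Unfold 3 (reflect across v@4): 24 holes -> [(0, 0), (0, 3), (0, 4), (0, 7), (2, 0), (2, 1), (2, 2), (2, 3), (2, 4), (2, 5), (2, 6), (2, 7), (5, 0), (5, 1), (5, 2), (5, 3), (5, 4), (5, 5), (5, 6), (5, 7), (7, 0), (7, 3), (7, 4), (7, 7)]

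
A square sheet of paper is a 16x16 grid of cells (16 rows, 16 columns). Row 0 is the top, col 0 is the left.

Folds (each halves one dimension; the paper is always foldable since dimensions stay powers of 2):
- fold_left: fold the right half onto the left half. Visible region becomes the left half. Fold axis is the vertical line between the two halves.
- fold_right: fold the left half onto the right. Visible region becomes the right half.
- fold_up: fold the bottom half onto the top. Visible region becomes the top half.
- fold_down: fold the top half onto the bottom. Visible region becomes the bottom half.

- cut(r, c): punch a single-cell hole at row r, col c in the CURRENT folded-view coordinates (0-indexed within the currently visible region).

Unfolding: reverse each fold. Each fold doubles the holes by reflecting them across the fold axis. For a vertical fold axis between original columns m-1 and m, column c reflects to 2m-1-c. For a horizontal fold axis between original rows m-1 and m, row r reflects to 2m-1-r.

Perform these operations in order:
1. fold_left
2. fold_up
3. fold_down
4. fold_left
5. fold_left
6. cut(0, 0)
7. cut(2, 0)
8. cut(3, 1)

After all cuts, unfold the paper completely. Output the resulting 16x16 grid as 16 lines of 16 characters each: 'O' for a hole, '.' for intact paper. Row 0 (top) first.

Answer: .OO..OO..OO..OO.
O..OO..OO..OO..O
................
O..OO..OO..OO..O
O..OO..OO..OO..O
................
O..OO..OO..OO..O
.OO..OO..OO..OO.
.OO..OO..OO..OO.
O..OO..OO..OO..O
................
O..OO..OO..OO..O
O..OO..OO..OO..O
................
O..OO..OO..OO..O
.OO..OO..OO..OO.

Derivation:
Op 1 fold_left: fold axis v@8; visible region now rows[0,16) x cols[0,8) = 16x8
Op 2 fold_up: fold axis h@8; visible region now rows[0,8) x cols[0,8) = 8x8
Op 3 fold_down: fold axis h@4; visible region now rows[4,8) x cols[0,8) = 4x8
Op 4 fold_left: fold axis v@4; visible region now rows[4,8) x cols[0,4) = 4x4
Op 5 fold_left: fold axis v@2; visible region now rows[4,8) x cols[0,2) = 4x2
Op 6 cut(0, 0): punch at orig (4,0); cuts so far [(4, 0)]; region rows[4,8) x cols[0,2) = 4x2
Op 7 cut(2, 0): punch at orig (6,0); cuts so far [(4, 0), (6, 0)]; region rows[4,8) x cols[0,2) = 4x2
Op 8 cut(3, 1): punch at orig (7,1); cuts so far [(4, 0), (6, 0), (7, 1)]; region rows[4,8) x cols[0,2) = 4x2
Unfold 1 (reflect across v@2): 6 holes -> [(4, 0), (4, 3), (6, 0), (6, 3), (7, 1), (7, 2)]
Unfold 2 (reflect across v@4): 12 holes -> [(4, 0), (4, 3), (4, 4), (4, 7), (6, 0), (6, 3), (6, 4), (6, 7), (7, 1), (7, 2), (7, 5), (7, 6)]
Unfold 3 (reflect across h@4): 24 holes -> [(0, 1), (0, 2), (0, 5), (0, 6), (1, 0), (1, 3), (1, 4), (1, 7), (3, 0), (3, 3), (3, 4), (3, 7), (4, 0), (4, 3), (4, 4), (4, 7), (6, 0), (6, 3), (6, 4), (6, 7), (7, 1), (7, 2), (7, 5), (7, 6)]
Unfold 4 (reflect across h@8): 48 holes -> [(0, 1), (0, 2), (0, 5), (0, 6), (1, 0), (1, 3), (1, 4), (1, 7), (3, 0), (3, 3), (3, 4), (3, 7), (4, 0), (4, 3), (4, 4), (4, 7), (6, 0), (6, 3), (6, 4), (6, 7), (7, 1), (7, 2), (7, 5), (7, 6), (8, 1), (8, 2), (8, 5), (8, 6), (9, 0), (9, 3), (9, 4), (9, 7), (11, 0), (11, 3), (11, 4), (11, 7), (12, 0), (12, 3), (12, 4), (12, 7), (14, 0), (14, 3), (14, 4), (14, 7), (15, 1), (15, 2), (15, 5), (15, 6)]
Unfold 5 (reflect across v@8): 96 holes -> [(0, 1), (0, 2), (0, 5), (0, 6), (0, 9), (0, 10), (0, 13), (0, 14), (1, 0), (1, 3), (1, 4), (1, 7), (1, 8), (1, 11), (1, 12), (1, 15), (3, 0), (3, 3), (3, 4), (3, 7), (3, 8), (3, 11), (3, 12), (3, 15), (4, 0), (4, 3), (4, 4), (4, 7), (4, 8), (4, 11), (4, 12), (4, 15), (6, 0), (6, 3), (6, 4), (6, 7), (6, 8), (6, 11), (6, 12), (6, 15), (7, 1), (7, 2), (7, 5), (7, 6), (7, 9), (7, 10), (7, 13), (7, 14), (8, 1), (8, 2), (8, 5), (8, 6), (8, 9), (8, 10), (8, 13), (8, 14), (9, 0), (9, 3), (9, 4), (9, 7), (9, 8), (9, 11), (9, 12), (9, 15), (11, 0), (11, 3), (11, 4), (11, 7), (11, 8), (11, 11), (11, 12), (11, 15), (12, 0), (12, 3), (12, 4), (12, 7), (12, 8), (12, 11), (12, 12), (12, 15), (14, 0), (14, 3), (14, 4), (14, 7), (14, 8), (14, 11), (14, 12), (14, 15), (15, 1), (15, 2), (15, 5), (15, 6), (15, 9), (15, 10), (15, 13), (15, 14)]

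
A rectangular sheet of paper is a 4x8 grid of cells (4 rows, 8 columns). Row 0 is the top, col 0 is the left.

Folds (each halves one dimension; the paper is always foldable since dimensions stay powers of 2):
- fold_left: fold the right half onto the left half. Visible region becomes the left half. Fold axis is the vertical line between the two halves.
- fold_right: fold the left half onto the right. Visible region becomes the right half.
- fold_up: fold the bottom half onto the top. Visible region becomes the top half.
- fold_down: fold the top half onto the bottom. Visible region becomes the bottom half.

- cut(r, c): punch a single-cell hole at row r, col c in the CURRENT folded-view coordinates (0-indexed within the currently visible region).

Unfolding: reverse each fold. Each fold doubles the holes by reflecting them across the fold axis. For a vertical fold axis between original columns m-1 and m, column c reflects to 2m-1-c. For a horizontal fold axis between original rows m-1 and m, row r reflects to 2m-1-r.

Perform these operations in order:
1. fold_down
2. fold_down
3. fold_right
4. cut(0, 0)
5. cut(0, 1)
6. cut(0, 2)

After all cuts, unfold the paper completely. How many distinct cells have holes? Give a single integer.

Answer: 24

Derivation:
Op 1 fold_down: fold axis h@2; visible region now rows[2,4) x cols[0,8) = 2x8
Op 2 fold_down: fold axis h@3; visible region now rows[3,4) x cols[0,8) = 1x8
Op 3 fold_right: fold axis v@4; visible region now rows[3,4) x cols[4,8) = 1x4
Op 4 cut(0, 0): punch at orig (3,4); cuts so far [(3, 4)]; region rows[3,4) x cols[4,8) = 1x4
Op 5 cut(0, 1): punch at orig (3,5); cuts so far [(3, 4), (3, 5)]; region rows[3,4) x cols[4,8) = 1x4
Op 6 cut(0, 2): punch at orig (3,6); cuts so far [(3, 4), (3, 5), (3, 6)]; region rows[3,4) x cols[4,8) = 1x4
Unfold 1 (reflect across v@4): 6 holes -> [(3, 1), (3, 2), (3, 3), (3, 4), (3, 5), (3, 6)]
Unfold 2 (reflect across h@3): 12 holes -> [(2, 1), (2, 2), (2, 3), (2, 4), (2, 5), (2, 6), (3, 1), (3, 2), (3, 3), (3, 4), (3, 5), (3, 6)]
Unfold 3 (reflect across h@2): 24 holes -> [(0, 1), (0, 2), (0, 3), (0, 4), (0, 5), (0, 6), (1, 1), (1, 2), (1, 3), (1, 4), (1, 5), (1, 6), (2, 1), (2, 2), (2, 3), (2, 4), (2, 5), (2, 6), (3, 1), (3, 2), (3, 3), (3, 4), (3, 5), (3, 6)]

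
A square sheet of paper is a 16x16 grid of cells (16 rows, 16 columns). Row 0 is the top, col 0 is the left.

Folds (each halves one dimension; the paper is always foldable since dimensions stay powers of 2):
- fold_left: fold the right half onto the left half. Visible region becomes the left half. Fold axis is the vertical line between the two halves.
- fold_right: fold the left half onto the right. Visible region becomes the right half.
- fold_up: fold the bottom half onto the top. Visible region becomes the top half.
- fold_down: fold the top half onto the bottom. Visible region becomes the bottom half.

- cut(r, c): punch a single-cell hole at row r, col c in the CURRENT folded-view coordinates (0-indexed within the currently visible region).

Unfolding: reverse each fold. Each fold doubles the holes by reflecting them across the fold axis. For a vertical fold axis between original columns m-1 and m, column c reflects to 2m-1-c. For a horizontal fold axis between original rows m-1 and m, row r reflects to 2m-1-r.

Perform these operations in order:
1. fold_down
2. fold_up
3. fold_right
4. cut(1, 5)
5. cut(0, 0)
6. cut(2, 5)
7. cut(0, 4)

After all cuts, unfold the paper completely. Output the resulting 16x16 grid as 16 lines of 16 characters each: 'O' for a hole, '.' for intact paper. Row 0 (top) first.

Op 1 fold_down: fold axis h@8; visible region now rows[8,16) x cols[0,16) = 8x16
Op 2 fold_up: fold axis h@12; visible region now rows[8,12) x cols[0,16) = 4x16
Op 3 fold_right: fold axis v@8; visible region now rows[8,12) x cols[8,16) = 4x8
Op 4 cut(1, 5): punch at orig (9,13); cuts so far [(9, 13)]; region rows[8,12) x cols[8,16) = 4x8
Op 5 cut(0, 0): punch at orig (8,8); cuts so far [(8, 8), (9, 13)]; region rows[8,12) x cols[8,16) = 4x8
Op 6 cut(2, 5): punch at orig (10,13); cuts so far [(8, 8), (9, 13), (10, 13)]; region rows[8,12) x cols[8,16) = 4x8
Op 7 cut(0, 4): punch at orig (8,12); cuts so far [(8, 8), (8, 12), (9, 13), (10, 13)]; region rows[8,12) x cols[8,16) = 4x8
Unfold 1 (reflect across v@8): 8 holes -> [(8, 3), (8, 7), (8, 8), (8, 12), (9, 2), (9, 13), (10, 2), (10, 13)]
Unfold 2 (reflect across h@12): 16 holes -> [(8, 3), (8, 7), (8, 8), (8, 12), (9, 2), (9, 13), (10, 2), (10, 13), (13, 2), (13, 13), (14, 2), (14, 13), (15, 3), (15, 7), (15, 8), (15, 12)]
Unfold 3 (reflect across h@8): 32 holes -> [(0, 3), (0, 7), (0, 8), (0, 12), (1, 2), (1, 13), (2, 2), (2, 13), (5, 2), (5, 13), (6, 2), (6, 13), (7, 3), (7, 7), (7, 8), (7, 12), (8, 3), (8, 7), (8, 8), (8, 12), (9, 2), (9, 13), (10, 2), (10, 13), (13, 2), (13, 13), (14, 2), (14, 13), (15, 3), (15, 7), (15, 8), (15, 12)]

Answer: ...O...OO...O...
..O..........O..
..O..........O..
................
................
..O..........O..
..O..........O..
...O...OO...O...
...O...OO...O...
..O..........O..
..O..........O..
................
................
..O..........O..
..O..........O..
...O...OO...O...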